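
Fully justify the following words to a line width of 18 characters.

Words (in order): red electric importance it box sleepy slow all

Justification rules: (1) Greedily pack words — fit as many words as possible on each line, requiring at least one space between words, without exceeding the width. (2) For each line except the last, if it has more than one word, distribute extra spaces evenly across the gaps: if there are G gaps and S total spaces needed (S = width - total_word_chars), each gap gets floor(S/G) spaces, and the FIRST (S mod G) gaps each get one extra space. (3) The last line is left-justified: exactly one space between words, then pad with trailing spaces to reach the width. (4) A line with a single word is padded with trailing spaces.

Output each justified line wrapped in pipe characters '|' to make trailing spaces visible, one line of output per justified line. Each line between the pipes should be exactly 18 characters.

Line 1: ['red', 'electric'] (min_width=12, slack=6)
Line 2: ['importance', 'it', 'box'] (min_width=17, slack=1)
Line 3: ['sleepy', 'slow', 'all'] (min_width=15, slack=3)

Answer: |red       electric|
|importance  it box|
|sleepy slow all   |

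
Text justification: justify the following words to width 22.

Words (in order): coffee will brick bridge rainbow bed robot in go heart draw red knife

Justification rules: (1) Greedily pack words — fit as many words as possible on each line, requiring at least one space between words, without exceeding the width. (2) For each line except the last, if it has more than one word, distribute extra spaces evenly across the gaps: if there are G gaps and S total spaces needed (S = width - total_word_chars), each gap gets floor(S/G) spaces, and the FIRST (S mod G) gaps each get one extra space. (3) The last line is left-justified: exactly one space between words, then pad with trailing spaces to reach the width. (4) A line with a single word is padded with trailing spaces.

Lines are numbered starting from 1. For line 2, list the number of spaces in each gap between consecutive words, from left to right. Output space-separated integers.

Line 1: ['coffee', 'will', 'brick'] (min_width=17, slack=5)
Line 2: ['bridge', 'rainbow', 'bed'] (min_width=18, slack=4)
Line 3: ['robot', 'in', 'go', 'heart', 'draw'] (min_width=22, slack=0)
Line 4: ['red', 'knife'] (min_width=9, slack=13)

Answer: 3 3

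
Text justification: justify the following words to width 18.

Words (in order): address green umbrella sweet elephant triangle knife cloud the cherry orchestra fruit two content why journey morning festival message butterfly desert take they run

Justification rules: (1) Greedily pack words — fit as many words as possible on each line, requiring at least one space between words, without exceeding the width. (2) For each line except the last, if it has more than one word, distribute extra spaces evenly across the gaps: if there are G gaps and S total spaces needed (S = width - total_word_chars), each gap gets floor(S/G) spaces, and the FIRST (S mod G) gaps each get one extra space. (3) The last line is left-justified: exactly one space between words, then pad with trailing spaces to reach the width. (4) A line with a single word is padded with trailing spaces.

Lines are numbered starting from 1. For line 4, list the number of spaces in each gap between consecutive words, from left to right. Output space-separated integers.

Answer: 3 2

Derivation:
Line 1: ['address', 'green'] (min_width=13, slack=5)
Line 2: ['umbrella', 'sweet'] (min_width=14, slack=4)
Line 3: ['elephant', 'triangle'] (min_width=17, slack=1)
Line 4: ['knife', 'cloud', 'the'] (min_width=15, slack=3)
Line 5: ['cherry', 'orchestra'] (min_width=16, slack=2)
Line 6: ['fruit', 'two', 'content'] (min_width=17, slack=1)
Line 7: ['why', 'journey'] (min_width=11, slack=7)
Line 8: ['morning', 'festival'] (min_width=16, slack=2)
Line 9: ['message', 'butterfly'] (min_width=17, slack=1)
Line 10: ['desert', 'take', 'they'] (min_width=16, slack=2)
Line 11: ['run'] (min_width=3, slack=15)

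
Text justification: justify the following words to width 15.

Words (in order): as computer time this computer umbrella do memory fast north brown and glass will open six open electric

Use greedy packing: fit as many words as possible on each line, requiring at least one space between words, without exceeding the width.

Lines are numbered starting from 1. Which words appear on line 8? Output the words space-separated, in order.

Answer: six open

Derivation:
Line 1: ['as', 'computer'] (min_width=11, slack=4)
Line 2: ['time', 'this'] (min_width=9, slack=6)
Line 3: ['computer'] (min_width=8, slack=7)
Line 4: ['umbrella', 'do'] (min_width=11, slack=4)
Line 5: ['memory', 'fast'] (min_width=11, slack=4)
Line 6: ['north', 'brown', 'and'] (min_width=15, slack=0)
Line 7: ['glass', 'will', 'open'] (min_width=15, slack=0)
Line 8: ['six', 'open'] (min_width=8, slack=7)
Line 9: ['electric'] (min_width=8, slack=7)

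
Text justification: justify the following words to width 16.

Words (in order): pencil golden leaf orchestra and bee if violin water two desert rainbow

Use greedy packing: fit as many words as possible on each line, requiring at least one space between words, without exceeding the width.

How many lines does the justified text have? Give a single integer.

Line 1: ['pencil', 'golden'] (min_width=13, slack=3)
Line 2: ['leaf', 'orchestra'] (min_width=14, slack=2)
Line 3: ['and', 'bee', 'if'] (min_width=10, slack=6)
Line 4: ['violin', 'water', 'two'] (min_width=16, slack=0)
Line 5: ['desert', 'rainbow'] (min_width=14, slack=2)
Total lines: 5

Answer: 5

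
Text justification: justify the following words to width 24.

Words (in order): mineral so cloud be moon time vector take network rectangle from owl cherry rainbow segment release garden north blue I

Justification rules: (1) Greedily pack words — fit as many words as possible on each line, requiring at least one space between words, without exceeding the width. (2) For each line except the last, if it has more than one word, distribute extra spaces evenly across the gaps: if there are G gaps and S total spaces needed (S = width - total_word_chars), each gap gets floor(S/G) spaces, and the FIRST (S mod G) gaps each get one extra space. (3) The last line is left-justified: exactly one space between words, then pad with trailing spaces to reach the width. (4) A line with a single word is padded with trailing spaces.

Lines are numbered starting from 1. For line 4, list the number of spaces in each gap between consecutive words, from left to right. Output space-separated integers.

Answer: 2 2

Derivation:
Line 1: ['mineral', 'so', 'cloud', 'be', 'moon'] (min_width=24, slack=0)
Line 2: ['time', 'vector', 'take', 'network'] (min_width=24, slack=0)
Line 3: ['rectangle', 'from', 'owl'] (min_width=18, slack=6)
Line 4: ['cherry', 'rainbow', 'segment'] (min_width=22, slack=2)
Line 5: ['release', 'garden', 'north'] (min_width=20, slack=4)
Line 6: ['blue', 'I'] (min_width=6, slack=18)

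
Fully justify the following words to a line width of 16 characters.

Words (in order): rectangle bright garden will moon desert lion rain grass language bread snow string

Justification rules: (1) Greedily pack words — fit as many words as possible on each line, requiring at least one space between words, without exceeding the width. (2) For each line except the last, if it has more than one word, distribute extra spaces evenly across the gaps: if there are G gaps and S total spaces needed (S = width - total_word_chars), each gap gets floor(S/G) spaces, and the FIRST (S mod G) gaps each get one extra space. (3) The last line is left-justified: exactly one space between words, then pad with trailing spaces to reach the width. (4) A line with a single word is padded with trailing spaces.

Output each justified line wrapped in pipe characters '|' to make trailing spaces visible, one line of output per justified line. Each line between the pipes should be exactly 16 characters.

Answer: |rectangle bright|
|garden will moon|
|desert lion rain|
|grass   language|
|bread       snow|
|string          |

Derivation:
Line 1: ['rectangle', 'bright'] (min_width=16, slack=0)
Line 2: ['garden', 'will', 'moon'] (min_width=16, slack=0)
Line 3: ['desert', 'lion', 'rain'] (min_width=16, slack=0)
Line 4: ['grass', 'language'] (min_width=14, slack=2)
Line 5: ['bread', 'snow'] (min_width=10, slack=6)
Line 6: ['string'] (min_width=6, slack=10)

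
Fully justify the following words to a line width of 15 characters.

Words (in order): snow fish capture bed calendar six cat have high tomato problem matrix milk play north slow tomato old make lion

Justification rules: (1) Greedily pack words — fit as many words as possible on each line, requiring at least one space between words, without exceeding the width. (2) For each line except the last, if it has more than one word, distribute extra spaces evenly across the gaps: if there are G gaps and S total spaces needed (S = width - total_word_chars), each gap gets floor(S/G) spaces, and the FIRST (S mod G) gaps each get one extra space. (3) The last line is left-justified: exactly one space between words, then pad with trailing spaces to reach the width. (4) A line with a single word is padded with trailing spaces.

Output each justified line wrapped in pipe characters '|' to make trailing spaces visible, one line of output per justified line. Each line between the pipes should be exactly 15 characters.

Line 1: ['snow', 'fish'] (min_width=9, slack=6)
Line 2: ['capture', 'bed'] (min_width=11, slack=4)
Line 3: ['calendar', 'six'] (min_width=12, slack=3)
Line 4: ['cat', 'have', 'high'] (min_width=13, slack=2)
Line 5: ['tomato', 'problem'] (min_width=14, slack=1)
Line 6: ['matrix', 'milk'] (min_width=11, slack=4)
Line 7: ['play', 'north', 'slow'] (min_width=15, slack=0)
Line 8: ['tomato', 'old', 'make'] (min_width=15, slack=0)
Line 9: ['lion'] (min_width=4, slack=11)

Answer: |snow       fish|
|capture     bed|
|calendar    six|
|cat  have  high|
|tomato  problem|
|matrix     milk|
|play north slow|
|tomato old make|
|lion           |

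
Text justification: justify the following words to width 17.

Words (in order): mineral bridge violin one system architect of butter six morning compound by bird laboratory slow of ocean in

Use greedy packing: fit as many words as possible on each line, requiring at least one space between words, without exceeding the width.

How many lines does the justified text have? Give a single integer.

Answer: 8

Derivation:
Line 1: ['mineral', 'bridge'] (min_width=14, slack=3)
Line 2: ['violin', 'one', 'system'] (min_width=17, slack=0)
Line 3: ['architect', 'of'] (min_width=12, slack=5)
Line 4: ['butter', 'six'] (min_width=10, slack=7)
Line 5: ['morning', 'compound'] (min_width=16, slack=1)
Line 6: ['by', 'bird'] (min_width=7, slack=10)
Line 7: ['laboratory', 'slow'] (min_width=15, slack=2)
Line 8: ['of', 'ocean', 'in'] (min_width=11, slack=6)
Total lines: 8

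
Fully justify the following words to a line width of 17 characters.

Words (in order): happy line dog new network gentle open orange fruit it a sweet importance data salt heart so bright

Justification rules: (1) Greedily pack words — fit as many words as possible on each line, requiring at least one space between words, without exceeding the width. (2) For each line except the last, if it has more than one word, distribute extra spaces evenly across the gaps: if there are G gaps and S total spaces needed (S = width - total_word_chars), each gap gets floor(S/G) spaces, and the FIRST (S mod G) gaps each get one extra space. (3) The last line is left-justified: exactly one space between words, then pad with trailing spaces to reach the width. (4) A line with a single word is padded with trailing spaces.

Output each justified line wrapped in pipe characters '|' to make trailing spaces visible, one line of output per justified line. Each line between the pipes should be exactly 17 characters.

Line 1: ['happy', 'line', 'dog'] (min_width=14, slack=3)
Line 2: ['new', 'network'] (min_width=11, slack=6)
Line 3: ['gentle', 'open'] (min_width=11, slack=6)
Line 4: ['orange', 'fruit', 'it', 'a'] (min_width=17, slack=0)
Line 5: ['sweet', 'importance'] (min_width=16, slack=1)
Line 6: ['data', 'salt', 'heart'] (min_width=15, slack=2)
Line 7: ['so', 'bright'] (min_width=9, slack=8)

Answer: |happy   line  dog|
|new       network|
|gentle       open|
|orange fruit it a|
|sweet  importance|
|data  salt  heart|
|so bright        |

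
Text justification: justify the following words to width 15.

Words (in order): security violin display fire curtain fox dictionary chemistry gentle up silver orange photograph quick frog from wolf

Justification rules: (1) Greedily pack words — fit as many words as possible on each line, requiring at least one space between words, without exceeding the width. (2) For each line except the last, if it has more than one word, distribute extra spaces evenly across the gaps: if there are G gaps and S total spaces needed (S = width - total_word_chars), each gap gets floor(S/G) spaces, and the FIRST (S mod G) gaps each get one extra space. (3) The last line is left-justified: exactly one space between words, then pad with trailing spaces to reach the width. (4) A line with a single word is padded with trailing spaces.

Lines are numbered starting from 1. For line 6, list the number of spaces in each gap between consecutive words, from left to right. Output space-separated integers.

Line 1: ['security', 'violin'] (min_width=15, slack=0)
Line 2: ['display', 'fire'] (min_width=12, slack=3)
Line 3: ['curtain', 'fox'] (min_width=11, slack=4)
Line 4: ['dictionary'] (min_width=10, slack=5)
Line 5: ['chemistry'] (min_width=9, slack=6)
Line 6: ['gentle', 'up'] (min_width=9, slack=6)
Line 7: ['silver', 'orange'] (min_width=13, slack=2)
Line 8: ['photograph'] (min_width=10, slack=5)
Line 9: ['quick', 'frog', 'from'] (min_width=15, slack=0)
Line 10: ['wolf'] (min_width=4, slack=11)

Answer: 7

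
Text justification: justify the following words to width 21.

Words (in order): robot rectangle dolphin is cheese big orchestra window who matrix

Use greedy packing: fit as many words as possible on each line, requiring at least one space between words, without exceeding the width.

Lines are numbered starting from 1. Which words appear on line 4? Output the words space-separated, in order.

Line 1: ['robot', 'rectangle'] (min_width=15, slack=6)
Line 2: ['dolphin', 'is', 'cheese', 'big'] (min_width=21, slack=0)
Line 3: ['orchestra', 'window', 'who'] (min_width=20, slack=1)
Line 4: ['matrix'] (min_width=6, slack=15)

Answer: matrix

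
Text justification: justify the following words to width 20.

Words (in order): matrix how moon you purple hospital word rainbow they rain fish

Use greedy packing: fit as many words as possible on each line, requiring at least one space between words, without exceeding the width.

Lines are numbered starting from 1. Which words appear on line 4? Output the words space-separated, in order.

Answer: fish

Derivation:
Line 1: ['matrix', 'how', 'moon', 'you'] (min_width=19, slack=1)
Line 2: ['purple', 'hospital', 'word'] (min_width=20, slack=0)
Line 3: ['rainbow', 'they', 'rain'] (min_width=17, slack=3)
Line 4: ['fish'] (min_width=4, slack=16)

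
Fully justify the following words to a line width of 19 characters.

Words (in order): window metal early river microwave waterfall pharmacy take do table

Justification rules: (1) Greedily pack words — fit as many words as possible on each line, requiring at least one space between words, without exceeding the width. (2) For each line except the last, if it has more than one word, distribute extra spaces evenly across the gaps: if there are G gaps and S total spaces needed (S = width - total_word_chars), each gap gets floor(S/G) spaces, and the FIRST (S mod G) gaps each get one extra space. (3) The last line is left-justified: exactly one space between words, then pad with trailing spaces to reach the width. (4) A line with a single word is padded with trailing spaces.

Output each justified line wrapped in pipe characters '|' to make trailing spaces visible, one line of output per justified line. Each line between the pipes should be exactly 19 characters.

Answer: |window  metal early|
|river     microwave|
|waterfall  pharmacy|
|take do table      |

Derivation:
Line 1: ['window', 'metal', 'early'] (min_width=18, slack=1)
Line 2: ['river', 'microwave'] (min_width=15, slack=4)
Line 3: ['waterfall', 'pharmacy'] (min_width=18, slack=1)
Line 4: ['take', 'do', 'table'] (min_width=13, slack=6)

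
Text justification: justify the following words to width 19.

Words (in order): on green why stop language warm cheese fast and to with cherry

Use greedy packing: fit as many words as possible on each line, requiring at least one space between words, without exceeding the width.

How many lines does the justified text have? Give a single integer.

Line 1: ['on', 'green', 'why', 'stop'] (min_width=17, slack=2)
Line 2: ['language', 'warm'] (min_width=13, slack=6)
Line 3: ['cheese', 'fast', 'and', 'to'] (min_width=18, slack=1)
Line 4: ['with', 'cherry'] (min_width=11, slack=8)
Total lines: 4

Answer: 4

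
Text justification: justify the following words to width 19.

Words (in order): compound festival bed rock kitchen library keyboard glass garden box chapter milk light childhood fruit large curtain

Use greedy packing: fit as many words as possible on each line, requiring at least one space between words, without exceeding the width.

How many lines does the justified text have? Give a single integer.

Answer: 7

Derivation:
Line 1: ['compound', 'festival'] (min_width=17, slack=2)
Line 2: ['bed', 'rock', 'kitchen'] (min_width=16, slack=3)
Line 3: ['library', 'keyboard'] (min_width=16, slack=3)
Line 4: ['glass', 'garden', 'box'] (min_width=16, slack=3)
Line 5: ['chapter', 'milk', 'light'] (min_width=18, slack=1)
Line 6: ['childhood', 'fruit'] (min_width=15, slack=4)
Line 7: ['large', 'curtain'] (min_width=13, slack=6)
Total lines: 7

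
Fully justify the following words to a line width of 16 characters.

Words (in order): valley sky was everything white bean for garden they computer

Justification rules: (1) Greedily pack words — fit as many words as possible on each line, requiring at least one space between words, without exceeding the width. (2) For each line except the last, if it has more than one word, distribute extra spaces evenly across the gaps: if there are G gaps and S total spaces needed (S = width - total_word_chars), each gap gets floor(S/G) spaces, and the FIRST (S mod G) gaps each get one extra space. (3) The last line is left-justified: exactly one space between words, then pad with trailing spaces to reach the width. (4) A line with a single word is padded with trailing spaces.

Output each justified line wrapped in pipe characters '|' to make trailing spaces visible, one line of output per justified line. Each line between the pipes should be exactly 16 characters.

Answer: |valley  sky  was|
|everything white|
|bean  for garden|
|they computer   |

Derivation:
Line 1: ['valley', 'sky', 'was'] (min_width=14, slack=2)
Line 2: ['everything', 'white'] (min_width=16, slack=0)
Line 3: ['bean', 'for', 'garden'] (min_width=15, slack=1)
Line 4: ['they', 'computer'] (min_width=13, slack=3)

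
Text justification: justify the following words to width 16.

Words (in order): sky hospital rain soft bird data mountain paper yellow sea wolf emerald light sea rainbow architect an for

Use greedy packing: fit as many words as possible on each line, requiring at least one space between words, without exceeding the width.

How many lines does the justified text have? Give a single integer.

Line 1: ['sky', 'hospital'] (min_width=12, slack=4)
Line 2: ['rain', 'soft', 'bird'] (min_width=14, slack=2)
Line 3: ['data', 'mountain'] (min_width=13, slack=3)
Line 4: ['paper', 'yellow', 'sea'] (min_width=16, slack=0)
Line 5: ['wolf', 'emerald'] (min_width=12, slack=4)
Line 6: ['light', 'sea'] (min_width=9, slack=7)
Line 7: ['rainbow'] (min_width=7, slack=9)
Line 8: ['architect', 'an', 'for'] (min_width=16, slack=0)
Total lines: 8

Answer: 8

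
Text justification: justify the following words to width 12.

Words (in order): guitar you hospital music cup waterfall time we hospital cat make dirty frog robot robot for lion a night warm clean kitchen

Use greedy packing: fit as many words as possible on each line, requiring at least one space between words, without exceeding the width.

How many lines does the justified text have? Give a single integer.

Answer: 12

Derivation:
Line 1: ['guitar', 'you'] (min_width=10, slack=2)
Line 2: ['hospital'] (min_width=8, slack=4)
Line 3: ['music', 'cup'] (min_width=9, slack=3)
Line 4: ['waterfall'] (min_width=9, slack=3)
Line 5: ['time', 'we'] (min_width=7, slack=5)
Line 6: ['hospital', 'cat'] (min_width=12, slack=0)
Line 7: ['make', 'dirty'] (min_width=10, slack=2)
Line 8: ['frog', 'robot'] (min_width=10, slack=2)
Line 9: ['robot', 'for'] (min_width=9, slack=3)
Line 10: ['lion', 'a', 'night'] (min_width=12, slack=0)
Line 11: ['warm', 'clean'] (min_width=10, slack=2)
Line 12: ['kitchen'] (min_width=7, slack=5)
Total lines: 12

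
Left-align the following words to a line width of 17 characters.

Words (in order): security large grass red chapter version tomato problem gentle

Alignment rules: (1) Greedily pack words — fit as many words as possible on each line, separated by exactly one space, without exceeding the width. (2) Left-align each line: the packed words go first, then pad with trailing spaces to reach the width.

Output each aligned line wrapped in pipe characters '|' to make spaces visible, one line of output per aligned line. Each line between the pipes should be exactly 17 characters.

Answer: |security large   |
|grass red chapter|
|version tomato   |
|problem gentle   |

Derivation:
Line 1: ['security', 'large'] (min_width=14, slack=3)
Line 2: ['grass', 'red', 'chapter'] (min_width=17, slack=0)
Line 3: ['version', 'tomato'] (min_width=14, slack=3)
Line 4: ['problem', 'gentle'] (min_width=14, slack=3)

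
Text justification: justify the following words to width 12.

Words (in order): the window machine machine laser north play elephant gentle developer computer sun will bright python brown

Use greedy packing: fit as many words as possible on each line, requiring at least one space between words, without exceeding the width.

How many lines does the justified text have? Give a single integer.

Answer: 11

Derivation:
Line 1: ['the', 'window'] (min_width=10, slack=2)
Line 2: ['machine'] (min_width=7, slack=5)
Line 3: ['machine'] (min_width=7, slack=5)
Line 4: ['laser', 'north'] (min_width=11, slack=1)
Line 5: ['play'] (min_width=4, slack=8)
Line 6: ['elephant'] (min_width=8, slack=4)
Line 7: ['gentle'] (min_width=6, slack=6)
Line 8: ['developer'] (min_width=9, slack=3)
Line 9: ['computer', 'sun'] (min_width=12, slack=0)
Line 10: ['will', 'bright'] (min_width=11, slack=1)
Line 11: ['python', 'brown'] (min_width=12, slack=0)
Total lines: 11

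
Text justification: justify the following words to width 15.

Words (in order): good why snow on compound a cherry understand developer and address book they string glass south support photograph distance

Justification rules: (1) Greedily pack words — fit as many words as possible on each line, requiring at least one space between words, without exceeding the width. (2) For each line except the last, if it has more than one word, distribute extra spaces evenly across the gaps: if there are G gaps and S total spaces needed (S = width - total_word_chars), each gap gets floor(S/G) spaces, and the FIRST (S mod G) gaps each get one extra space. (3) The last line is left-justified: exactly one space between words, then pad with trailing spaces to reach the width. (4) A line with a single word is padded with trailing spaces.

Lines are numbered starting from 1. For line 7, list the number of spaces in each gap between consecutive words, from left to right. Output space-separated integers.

Answer: 5

Derivation:
Line 1: ['good', 'why', 'snow'] (min_width=13, slack=2)
Line 2: ['on', 'compound', 'a'] (min_width=13, slack=2)
Line 3: ['cherry'] (min_width=6, slack=9)
Line 4: ['understand'] (min_width=10, slack=5)
Line 5: ['developer', 'and'] (min_width=13, slack=2)
Line 6: ['address', 'book'] (min_width=12, slack=3)
Line 7: ['they', 'string'] (min_width=11, slack=4)
Line 8: ['glass', 'south'] (min_width=11, slack=4)
Line 9: ['support'] (min_width=7, slack=8)
Line 10: ['photograph'] (min_width=10, slack=5)
Line 11: ['distance'] (min_width=8, slack=7)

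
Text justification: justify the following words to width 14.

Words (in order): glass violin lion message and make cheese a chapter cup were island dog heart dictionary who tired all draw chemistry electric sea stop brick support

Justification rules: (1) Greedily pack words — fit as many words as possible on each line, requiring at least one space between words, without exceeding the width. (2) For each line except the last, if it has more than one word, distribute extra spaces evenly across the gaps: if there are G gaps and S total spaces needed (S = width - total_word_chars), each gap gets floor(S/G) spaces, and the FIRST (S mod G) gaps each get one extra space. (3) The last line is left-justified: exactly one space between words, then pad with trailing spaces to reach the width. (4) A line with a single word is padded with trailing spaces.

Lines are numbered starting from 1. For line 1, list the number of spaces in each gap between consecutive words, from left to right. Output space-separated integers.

Answer: 3

Derivation:
Line 1: ['glass', 'violin'] (min_width=12, slack=2)
Line 2: ['lion', 'message'] (min_width=12, slack=2)
Line 3: ['and', 'make'] (min_width=8, slack=6)
Line 4: ['cheese', 'a'] (min_width=8, slack=6)
Line 5: ['chapter', 'cup'] (min_width=11, slack=3)
Line 6: ['were', 'island'] (min_width=11, slack=3)
Line 7: ['dog', 'heart'] (min_width=9, slack=5)
Line 8: ['dictionary', 'who'] (min_width=14, slack=0)
Line 9: ['tired', 'all', 'draw'] (min_width=14, slack=0)
Line 10: ['chemistry'] (min_width=9, slack=5)
Line 11: ['electric', 'sea'] (min_width=12, slack=2)
Line 12: ['stop', 'brick'] (min_width=10, slack=4)
Line 13: ['support'] (min_width=7, slack=7)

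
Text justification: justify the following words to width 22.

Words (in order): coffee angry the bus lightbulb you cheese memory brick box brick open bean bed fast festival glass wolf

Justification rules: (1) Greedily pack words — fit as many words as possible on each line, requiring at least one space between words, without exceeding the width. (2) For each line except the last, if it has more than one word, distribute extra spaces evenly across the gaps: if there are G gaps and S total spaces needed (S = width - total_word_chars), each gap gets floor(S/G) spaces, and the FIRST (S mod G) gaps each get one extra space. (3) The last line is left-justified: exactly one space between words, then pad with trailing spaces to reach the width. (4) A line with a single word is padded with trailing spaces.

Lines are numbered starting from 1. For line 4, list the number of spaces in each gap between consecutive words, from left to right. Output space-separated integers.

Answer: 3 2 2

Derivation:
Line 1: ['coffee', 'angry', 'the', 'bus'] (min_width=20, slack=2)
Line 2: ['lightbulb', 'you', 'cheese'] (min_width=20, slack=2)
Line 3: ['memory', 'brick', 'box', 'brick'] (min_width=22, slack=0)
Line 4: ['open', 'bean', 'bed', 'fast'] (min_width=18, slack=4)
Line 5: ['festival', 'glass', 'wolf'] (min_width=19, slack=3)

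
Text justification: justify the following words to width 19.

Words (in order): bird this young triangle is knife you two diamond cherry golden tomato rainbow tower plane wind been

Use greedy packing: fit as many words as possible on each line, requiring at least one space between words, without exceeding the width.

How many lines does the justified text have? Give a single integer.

Line 1: ['bird', 'this', 'young'] (min_width=15, slack=4)
Line 2: ['triangle', 'is', 'knife'] (min_width=17, slack=2)
Line 3: ['you', 'two', 'diamond'] (min_width=15, slack=4)
Line 4: ['cherry', 'golden'] (min_width=13, slack=6)
Line 5: ['tomato', 'rainbow'] (min_width=14, slack=5)
Line 6: ['tower', 'plane', 'wind'] (min_width=16, slack=3)
Line 7: ['been'] (min_width=4, slack=15)
Total lines: 7

Answer: 7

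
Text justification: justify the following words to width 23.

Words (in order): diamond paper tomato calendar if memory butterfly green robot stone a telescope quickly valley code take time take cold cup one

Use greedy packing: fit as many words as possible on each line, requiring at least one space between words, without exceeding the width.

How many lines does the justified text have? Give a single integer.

Answer: 7

Derivation:
Line 1: ['diamond', 'paper', 'tomato'] (min_width=20, slack=3)
Line 2: ['calendar', 'if', 'memory'] (min_width=18, slack=5)
Line 3: ['butterfly', 'green', 'robot'] (min_width=21, slack=2)
Line 4: ['stone', 'a', 'telescope'] (min_width=17, slack=6)
Line 5: ['quickly', 'valley', 'code'] (min_width=19, slack=4)
Line 6: ['take', 'time', 'take', 'cold', 'cup'] (min_width=23, slack=0)
Line 7: ['one'] (min_width=3, slack=20)
Total lines: 7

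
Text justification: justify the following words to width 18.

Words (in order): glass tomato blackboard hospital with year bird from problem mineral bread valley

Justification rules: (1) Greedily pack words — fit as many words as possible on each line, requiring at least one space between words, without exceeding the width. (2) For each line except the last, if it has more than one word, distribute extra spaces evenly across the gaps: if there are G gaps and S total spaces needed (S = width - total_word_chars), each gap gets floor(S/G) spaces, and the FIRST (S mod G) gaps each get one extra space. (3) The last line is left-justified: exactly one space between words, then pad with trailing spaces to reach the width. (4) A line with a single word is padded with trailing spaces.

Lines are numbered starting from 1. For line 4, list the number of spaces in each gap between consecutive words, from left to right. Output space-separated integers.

Answer: 2 1

Derivation:
Line 1: ['glass', 'tomato'] (min_width=12, slack=6)
Line 2: ['blackboard'] (min_width=10, slack=8)
Line 3: ['hospital', 'with', 'year'] (min_width=18, slack=0)
Line 4: ['bird', 'from', 'problem'] (min_width=17, slack=1)
Line 5: ['mineral', 'bread'] (min_width=13, slack=5)
Line 6: ['valley'] (min_width=6, slack=12)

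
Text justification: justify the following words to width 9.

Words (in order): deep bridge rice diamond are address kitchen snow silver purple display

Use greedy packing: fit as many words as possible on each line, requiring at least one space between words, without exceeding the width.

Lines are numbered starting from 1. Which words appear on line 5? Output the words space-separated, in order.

Answer: are

Derivation:
Line 1: ['deep'] (min_width=4, slack=5)
Line 2: ['bridge'] (min_width=6, slack=3)
Line 3: ['rice'] (min_width=4, slack=5)
Line 4: ['diamond'] (min_width=7, slack=2)
Line 5: ['are'] (min_width=3, slack=6)
Line 6: ['address'] (min_width=7, slack=2)
Line 7: ['kitchen'] (min_width=7, slack=2)
Line 8: ['snow'] (min_width=4, slack=5)
Line 9: ['silver'] (min_width=6, slack=3)
Line 10: ['purple'] (min_width=6, slack=3)
Line 11: ['display'] (min_width=7, slack=2)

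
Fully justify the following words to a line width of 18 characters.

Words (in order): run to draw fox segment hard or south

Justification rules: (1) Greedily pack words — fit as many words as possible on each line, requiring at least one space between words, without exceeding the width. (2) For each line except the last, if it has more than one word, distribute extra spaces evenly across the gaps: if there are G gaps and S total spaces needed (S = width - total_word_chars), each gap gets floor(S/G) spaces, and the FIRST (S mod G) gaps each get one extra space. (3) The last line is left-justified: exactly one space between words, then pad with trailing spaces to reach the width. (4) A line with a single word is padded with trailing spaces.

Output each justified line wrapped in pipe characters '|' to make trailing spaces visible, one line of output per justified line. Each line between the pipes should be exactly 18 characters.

Line 1: ['run', 'to', 'draw', 'fox'] (min_width=15, slack=3)
Line 2: ['segment', 'hard', 'or'] (min_width=15, slack=3)
Line 3: ['south'] (min_width=5, slack=13)

Answer: |run  to  draw  fox|
|segment   hard  or|
|south             |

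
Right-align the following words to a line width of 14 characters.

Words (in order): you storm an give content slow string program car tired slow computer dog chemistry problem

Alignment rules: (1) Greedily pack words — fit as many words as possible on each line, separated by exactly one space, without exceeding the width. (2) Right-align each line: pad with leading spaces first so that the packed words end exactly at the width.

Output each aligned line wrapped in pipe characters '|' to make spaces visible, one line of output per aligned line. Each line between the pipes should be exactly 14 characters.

Line 1: ['you', 'storm', 'an'] (min_width=12, slack=2)
Line 2: ['give', 'content'] (min_width=12, slack=2)
Line 3: ['slow', 'string'] (min_width=11, slack=3)
Line 4: ['program', 'car'] (min_width=11, slack=3)
Line 5: ['tired', 'slow'] (min_width=10, slack=4)
Line 6: ['computer', 'dog'] (min_width=12, slack=2)
Line 7: ['chemistry'] (min_width=9, slack=5)
Line 8: ['problem'] (min_width=7, slack=7)

Answer: |  you storm an|
|  give content|
|   slow string|
|   program car|
|    tired slow|
|  computer dog|
|     chemistry|
|       problem|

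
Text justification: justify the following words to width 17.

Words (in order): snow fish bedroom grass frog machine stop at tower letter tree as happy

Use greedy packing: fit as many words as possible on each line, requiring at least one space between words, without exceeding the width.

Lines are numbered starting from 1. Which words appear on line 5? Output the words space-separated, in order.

Answer: as happy

Derivation:
Line 1: ['snow', 'fish', 'bedroom'] (min_width=17, slack=0)
Line 2: ['grass', 'frog'] (min_width=10, slack=7)
Line 3: ['machine', 'stop', 'at'] (min_width=15, slack=2)
Line 4: ['tower', 'letter', 'tree'] (min_width=17, slack=0)
Line 5: ['as', 'happy'] (min_width=8, slack=9)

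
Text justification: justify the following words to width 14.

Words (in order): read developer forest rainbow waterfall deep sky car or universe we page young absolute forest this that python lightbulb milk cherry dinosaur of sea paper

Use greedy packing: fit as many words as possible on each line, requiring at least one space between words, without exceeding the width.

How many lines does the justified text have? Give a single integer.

Answer: 13

Derivation:
Line 1: ['read', 'developer'] (min_width=14, slack=0)
Line 2: ['forest', 'rainbow'] (min_width=14, slack=0)
Line 3: ['waterfall', 'deep'] (min_width=14, slack=0)
Line 4: ['sky', 'car', 'or'] (min_width=10, slack=4)
Line 5: ['universe', 'we'] (min_width=11, slack=3)
Line 6: ['page', 'young'] (min_width=10, slack=4)
Line 7: ['absolute'] (min_width=8, slack=6)
Line 8: ['forest', 'this'] (min_width=11, slack=3)
Line 9: ['that', 'python'] (min_width=11, slack=3)
Line 10: ['lightbulb', 'milk'] (min_width=14, slack=0)
Line 11: ['cherry'] (min_width=6, slack=8)
Line 12: ['dinosaur', 'of'] (min_width=11, slack=3)
Line 13: ['sea', 'paper'] (min_width=9, slack=5)
Total lines: 13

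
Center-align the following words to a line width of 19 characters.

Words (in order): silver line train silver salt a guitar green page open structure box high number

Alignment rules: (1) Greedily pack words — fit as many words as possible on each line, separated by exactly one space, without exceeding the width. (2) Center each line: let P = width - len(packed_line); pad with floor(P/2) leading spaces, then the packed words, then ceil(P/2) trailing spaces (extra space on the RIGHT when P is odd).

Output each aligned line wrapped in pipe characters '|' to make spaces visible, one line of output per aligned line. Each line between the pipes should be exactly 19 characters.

Answer: | silver line train |
|   silver salt a   |
| guitar green page |
|open structure box |
|    high number    |

Derivation:
Line 1: ['silver', 'line', 'train'] (min_width=17, slack=2)
Line 2: ['silver', 'salt', 'a'] (min_width=13, slack=6)
Line 3: ['guitar', 'green', 'page'] (min_width=17, slack=2)
Line 4: ['open', 'structure', 'box'] (min_width=18, slack=1)
Line 5: ['high', 'number'] (min_width=11, slack=8)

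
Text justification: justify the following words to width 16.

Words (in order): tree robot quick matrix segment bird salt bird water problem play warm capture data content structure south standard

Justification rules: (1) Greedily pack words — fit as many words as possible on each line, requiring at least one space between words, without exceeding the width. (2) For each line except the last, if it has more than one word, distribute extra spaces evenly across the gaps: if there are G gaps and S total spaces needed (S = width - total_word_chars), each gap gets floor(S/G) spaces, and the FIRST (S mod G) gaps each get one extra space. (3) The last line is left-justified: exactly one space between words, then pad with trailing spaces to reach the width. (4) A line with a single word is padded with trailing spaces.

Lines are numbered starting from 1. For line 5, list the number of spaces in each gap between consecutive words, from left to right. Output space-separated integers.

Line 1: ['tree', 'robot', 'quick'] (min_width=16, slack=0)
Line 2: ['matrix', 'segment'] (min_width=14, slack=2)
Line 3: ['bird', 'salt', 'bird'] (min_width=14, slack=2)
Line 4: ['water', 'problem'] (min_width=13, slack=3)
Line 5: ['play', 'warm'] (min_width=9, slack=7)
Line 6: ['capture', 'data'] (min_width=12, slack=4)
Line 7: ['content'] (min_width=7, slack=9)
Line 8: ['structure', 'south'] (min_width=15, slack=1)
Line 9: ['standard'] (min_width=8, slack=8)

Answer: 8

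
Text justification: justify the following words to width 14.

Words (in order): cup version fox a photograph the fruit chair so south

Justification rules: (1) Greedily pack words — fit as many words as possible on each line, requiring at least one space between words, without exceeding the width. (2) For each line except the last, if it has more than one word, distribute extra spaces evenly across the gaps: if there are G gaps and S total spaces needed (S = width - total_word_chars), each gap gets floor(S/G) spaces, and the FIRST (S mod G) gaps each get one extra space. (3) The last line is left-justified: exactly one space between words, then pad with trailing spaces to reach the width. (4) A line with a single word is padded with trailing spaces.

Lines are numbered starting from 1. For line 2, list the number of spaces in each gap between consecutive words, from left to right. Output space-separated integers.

Line 1: ['cup', 'version'] (min_width=11, slack=3)
Line 2: ['fox', 'a'] (min_width=5, slack=9)
Line 3: ['photograph', 'the'] (min_width=14, slack=0)
Line 4: ['fruit', 'chair', 'so'] (min_width=14, slack=0)
Line 5: ['south'] (min_width=5, slack=9)

Answer: 10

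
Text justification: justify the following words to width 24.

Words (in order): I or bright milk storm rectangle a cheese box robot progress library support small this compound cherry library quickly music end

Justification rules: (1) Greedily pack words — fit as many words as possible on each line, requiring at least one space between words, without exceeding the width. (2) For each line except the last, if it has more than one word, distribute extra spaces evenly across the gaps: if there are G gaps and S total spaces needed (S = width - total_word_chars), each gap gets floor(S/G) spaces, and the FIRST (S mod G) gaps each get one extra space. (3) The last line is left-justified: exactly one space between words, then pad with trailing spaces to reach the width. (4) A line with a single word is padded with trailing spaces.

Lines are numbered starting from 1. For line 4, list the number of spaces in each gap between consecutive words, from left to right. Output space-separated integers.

Line 1: ['I', 'or', 'bright', 'milk', 'storm'] (min_width=22, slack=2)
Line 2: ['rectangle', 'a', 'cheese', 'box'] (min_width=22, slack=2)
Line 3: ['robot', 'progress', 'library'] (min_width=22, slack=2)
Line 4: ['support', 'small', 'this'] (min_width=18, slack=6)
Line 5: ['compound', 'cherry', 'library'] (min_width=23, slack=1)
Line 6: ['quickly', 'music', 'end'] (min_width=17, slack=7)

Answer: 4 4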